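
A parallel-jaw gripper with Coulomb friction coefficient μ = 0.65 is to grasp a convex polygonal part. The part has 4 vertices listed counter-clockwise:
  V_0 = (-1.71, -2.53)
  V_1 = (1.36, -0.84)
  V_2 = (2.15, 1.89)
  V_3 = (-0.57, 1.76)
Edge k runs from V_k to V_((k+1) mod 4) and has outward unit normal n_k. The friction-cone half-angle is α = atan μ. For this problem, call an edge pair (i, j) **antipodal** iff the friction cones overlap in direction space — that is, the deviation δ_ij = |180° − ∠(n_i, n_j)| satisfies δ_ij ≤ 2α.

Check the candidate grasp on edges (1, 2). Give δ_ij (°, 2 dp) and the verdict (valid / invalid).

α = atan 0.65 = 33.02°;  2α = 66.05°
edge 1: e_1 = (+0.79, +2.73);  n_1 = (+0.9606, -0.2780)
edge 2: e_2 = (-2.72, -0.13);  n_2 = (-0.0477, +0.9989)
∠(n_1, n_2) = 108.88°
δ = |180° − 108.88°| = 71.12°
71.12° > 2α = 66.05°  →  invalid

δ = 71.12°, invalid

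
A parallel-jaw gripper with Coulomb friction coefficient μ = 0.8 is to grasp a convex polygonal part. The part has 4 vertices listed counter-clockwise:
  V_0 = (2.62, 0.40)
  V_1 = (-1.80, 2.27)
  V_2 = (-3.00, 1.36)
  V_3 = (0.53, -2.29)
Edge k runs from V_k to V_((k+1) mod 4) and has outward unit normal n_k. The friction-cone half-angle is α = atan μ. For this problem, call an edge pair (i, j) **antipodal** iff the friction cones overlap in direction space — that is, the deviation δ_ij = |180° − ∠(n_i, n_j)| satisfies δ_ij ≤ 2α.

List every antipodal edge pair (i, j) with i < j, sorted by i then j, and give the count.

count = 3; pairs: (0,2), (0,3), (1,3)

α = atan 0.8 = 38.66°;  2α = 77.32°
n_0 = (+0.3896, +0.9210)
n_1 = (-0.6042, +0.7968)
n_2 = (-0.7188, -0.6952)
n_3 = (+0.7897, -0.6135)
  (0,1): δ = 119.89°  ·
  (0,2): δ = 23.03°  ✓
  (0,3): δ = 75.09°  ✓
  (1,2): δ = 83.13°  ·
  (1,3): δ = 14.98°  ✓
  (2,3): δ = 81.89°  ·
antipodal pairs: 3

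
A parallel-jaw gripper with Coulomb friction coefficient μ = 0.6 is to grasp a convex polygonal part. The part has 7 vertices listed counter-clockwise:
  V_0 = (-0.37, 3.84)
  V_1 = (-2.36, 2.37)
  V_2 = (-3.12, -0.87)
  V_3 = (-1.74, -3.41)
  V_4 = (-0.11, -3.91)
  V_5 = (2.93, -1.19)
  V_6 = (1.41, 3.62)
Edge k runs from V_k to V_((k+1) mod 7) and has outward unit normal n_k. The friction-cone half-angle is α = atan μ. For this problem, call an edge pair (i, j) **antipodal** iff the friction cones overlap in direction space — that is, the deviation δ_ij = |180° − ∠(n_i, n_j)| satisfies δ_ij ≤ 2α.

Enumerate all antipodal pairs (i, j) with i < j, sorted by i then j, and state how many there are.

count = 9; pairs: (0,3), (0,4), (1,4), (1,5), (2,5), (2,6), (3,5), (3,6), (4,6)

α = atan 0.6 = 30.96°;  2α = 61.93°
n_0 = (-0.5942, +0.8043)
n_1 = (-0.9736, +0.2284)
n_2 = (-0.8787, -0.4774)
n_3 = (-0.2933, -0.9560)
n_4 = (+0.6668, -0.7452)
n_5 = (+0.9535, +0.3013)
n_6 = (+0.1227, +0.9924)
  (0,1): δ = 139.65°  ·
  (0,2): δ = 97.94°  ·
  (0,3): δ = 53.51°  ✓
  (0,4): δ = 5.37°  ✓
  (0,5): δ = 71.08°  ·
  (0,6): δ = 136.50°  ·
  (1,2): δ = 138.28°  ·
  (1,3): δ = 93.85°  ·
  (1,4): δ = 34.98°  ✓
  (1,5): δ = 30.74°  ✓
  (1,6): δ = 96.16°  ·
  (2,3): δ = 135.57°  ·
  (2,4): δ = 76.70°  ·
  (2,5): δ = 10.98°  ✓
  (2,6): δ = 54.44°  ✓
  (3,4): δ = 121.13°  ·
  (3,5): δ = 55.41°  ✓
  (3,6): δ = 10.01°  ✓
  (4,5): δ = 114.28°  ·
  (4,6): δ = 48.87°  ✓
  (5,6): δ = 114.58°  ·
antipodal pairs: 9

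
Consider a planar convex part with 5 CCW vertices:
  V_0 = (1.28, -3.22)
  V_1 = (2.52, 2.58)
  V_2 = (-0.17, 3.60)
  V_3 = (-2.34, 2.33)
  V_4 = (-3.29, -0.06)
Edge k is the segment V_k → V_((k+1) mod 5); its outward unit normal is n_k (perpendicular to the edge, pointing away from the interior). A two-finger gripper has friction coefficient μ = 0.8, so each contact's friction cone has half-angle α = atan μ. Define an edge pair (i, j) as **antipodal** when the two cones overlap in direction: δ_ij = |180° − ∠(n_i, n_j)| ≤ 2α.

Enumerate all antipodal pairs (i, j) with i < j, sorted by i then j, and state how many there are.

count = 5; pairs: (0,2), (0,3), (0,4), (1,4), (2,4)

α = atan 0.8 = 38.66°;  2α = 77.32°
n_0 = (+0.9779, -0.2091)
n_1 = (+0.3545, +0.9350)
n_2 = (-0.5051, +0.8631)
n_3 = (-0.9293, +0.3694)
n_4 = (-0.5687, -0.8225)
  (0,1): δ = 98.70°  ·
  (0,2): δ = 47.59°  ✓
  (0,3): δ = 9.61°  ✓
  (0,4): δ = 67.41°  ✓
  (1,2): δ = 128.90°  ·
  (1,3): δ = 90.91°  ·
  (1,4): δ = 13.90°  ✓
  (2,3): δ = 142.02°  ·
  (2,4): δ = 65.00°  ✓
  (3,4): δ = 102.99°  ·
antipodal pairs: 5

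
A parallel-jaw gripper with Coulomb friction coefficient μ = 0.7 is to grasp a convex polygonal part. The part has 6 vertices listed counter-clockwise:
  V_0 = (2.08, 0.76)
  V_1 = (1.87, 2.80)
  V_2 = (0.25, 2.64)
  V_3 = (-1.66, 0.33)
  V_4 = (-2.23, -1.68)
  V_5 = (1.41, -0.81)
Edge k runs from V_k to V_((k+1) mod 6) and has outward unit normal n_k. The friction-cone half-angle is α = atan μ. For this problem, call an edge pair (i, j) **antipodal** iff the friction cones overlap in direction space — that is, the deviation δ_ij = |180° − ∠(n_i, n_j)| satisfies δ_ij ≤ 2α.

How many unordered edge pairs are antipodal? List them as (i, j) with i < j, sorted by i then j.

count = 8; pairs: (0,2), (0,3), (1,4), (1,5), (2,4), (2,5), (3,4), (3,5)

α = atan 0.7 = 34.99°;  2α = 69.98°
n_0 = (+0.9947, +0.1024)
n_1 = (-0.0983, +0.9952)
n_2 = (-0.7707, +0.6372)
n_3 = (-0.9621, +0.2728)
n_4 = (+0.2325, -0.9726)
n_5 = (+0.9197, -0.3925)
  (0,1): δ = 90.24°  ·
  (0,2): δ = 45.46°  ✓
  (0,3): δ = 21.71°  ✓
  (0,4): δ = 97.56°  ·
  (0,5): δ = 151.01°  ·
  (1,2): δ = 135.23°  ·
  (1,3): δ = 111.47°  ·
  (1,4): δ = 7.80°  ✓
  (1,5): δ = 61.25°  ✓
  (2,3): δ = 156.25°  ·
  (2,4): δ = 36.97°  ✓
  (2,5): δ = 16.47°  ✓
  (3,4): δ = 60.73°  ✓
  (3,5): δ = 7.28°  ✓
  (4,5): δ = 126.55°  ·
antipodal pairs: 8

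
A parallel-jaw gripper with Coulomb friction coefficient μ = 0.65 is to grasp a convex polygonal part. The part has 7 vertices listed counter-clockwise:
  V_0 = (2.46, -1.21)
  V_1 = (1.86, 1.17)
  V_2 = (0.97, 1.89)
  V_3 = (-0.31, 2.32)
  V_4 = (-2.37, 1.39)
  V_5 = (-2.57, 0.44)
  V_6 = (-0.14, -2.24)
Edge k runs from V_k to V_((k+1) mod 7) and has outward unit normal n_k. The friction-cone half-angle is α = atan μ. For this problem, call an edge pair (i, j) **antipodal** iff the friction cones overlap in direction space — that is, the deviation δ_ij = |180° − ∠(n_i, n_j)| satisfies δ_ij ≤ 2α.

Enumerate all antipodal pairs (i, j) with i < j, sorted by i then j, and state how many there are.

α = atan 0.65 = 33.02°;  2α = 66.05°
n_0 = (+0.9697, +0.2445)
n_1 = (+0.6289, +0.7774)
n_2 = (+0.3184, +0.9479)
n_3 = (-0.4115, +0.9114)
n_4 = (-0.9785, +0.2060)
n_5 = (-0.7408, -0.6717)
n_6 = (+0.3683, -0.9297)
  (0,1): δ = 143.12°  ·
  (0,2): δ = 122.72°  ·
  (0,3): δ = 79.85°  ·
  (0,4): δ = 26.04°  ✓
  (0,5): δ = 28.05°  ✓
  (0,6): δ = 97.46°  ·
  (1,2): δ = 159.60°  ·
  (1,3): δ = 116.73°  ·
  (1,4): δ = 62.92°  ✓
  (1,5): δ = 8.83°  ✓
  (1,6): δ = 60.58°  ✓
  (2,3): δ = 137.13°  ·
  (2,4): δ = 83.32°  ·
  (2,5): δ = 29.23°  ✓
  (2,6): δ = 40.18°  ✓
  (3,4): δ = 126.19°  ·
  (3,5): δ = 72.10°  ·
  (3,6): δ = 2.69°  ✓
  (4,5): δ = 125.91°  ·
  (4,6): δ = 56.50°  ✓
  (5,6): δ = 110.59°  ·
antipodal pairs: 9

count = 9; pairs: (0,4), (0,5), (1,4), (1,5), (1,6), (2,5), (2,6), (3,6), (4,6)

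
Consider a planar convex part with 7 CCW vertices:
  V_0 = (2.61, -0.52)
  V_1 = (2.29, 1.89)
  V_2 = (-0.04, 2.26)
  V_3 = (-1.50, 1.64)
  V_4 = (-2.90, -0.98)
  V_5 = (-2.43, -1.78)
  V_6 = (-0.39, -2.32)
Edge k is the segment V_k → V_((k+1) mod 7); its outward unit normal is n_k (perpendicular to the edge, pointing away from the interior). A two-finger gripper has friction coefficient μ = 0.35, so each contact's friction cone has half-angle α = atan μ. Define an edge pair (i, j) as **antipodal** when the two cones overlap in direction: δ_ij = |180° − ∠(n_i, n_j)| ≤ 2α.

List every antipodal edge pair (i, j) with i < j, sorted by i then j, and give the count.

count = 6; pairs: (0,3), (0,4), (1,5), (2,5), (2,6), (3,6)

α = atan 0.35 = 19.29°;  2α = 38.58°
n_0 = (+0.9913, +0.1316)
n_1 = (+0.1568, +0.9876)
n_2 = (-0.3909, +0.9204)
n_3 = (-0.8820, +0.4713)
n_4 = (-0.8622, -0.5065)
n_5 = (-0.2559, -0.9667)
n_6 = (+0.5145, -0.8575)
  (0,1): δ = 106.59°  ·
  (0,2): δ = 74.55°  ·
  (0,3): δ = 35.68°  ✓
  (0,4): δ = 22.87°  ✓
  (0,5): δ = 67.61°  ·
  (0,6): δ = 113.40°  ·
  (1,2): δ = 147.97°  ·
  (1,3): δ = 109.09°  ·
  (1,4): δ = 50.54°  ·
  (1,5): δ = 5.80°  ✓
  (1,6): δ = 39.99°  ·
  (2,3): δ = 141.13°  ·
  (2,4): δ = 82.57°  ·
  (2,5): δ = 37.84°  ✓
  (2,6): δ = 7.95°  ✓
  (3,4): δ = 121.45°  ·
  (3,5): δ = 76.71°  ·
  (3,6): δ = 30.92°  ✓
  (4,5): δ = 135.26°  ·
  (4,6): δ = 89.47°  ·
  (5,6): δ = 134.21°  ·
antipodal pairs: 6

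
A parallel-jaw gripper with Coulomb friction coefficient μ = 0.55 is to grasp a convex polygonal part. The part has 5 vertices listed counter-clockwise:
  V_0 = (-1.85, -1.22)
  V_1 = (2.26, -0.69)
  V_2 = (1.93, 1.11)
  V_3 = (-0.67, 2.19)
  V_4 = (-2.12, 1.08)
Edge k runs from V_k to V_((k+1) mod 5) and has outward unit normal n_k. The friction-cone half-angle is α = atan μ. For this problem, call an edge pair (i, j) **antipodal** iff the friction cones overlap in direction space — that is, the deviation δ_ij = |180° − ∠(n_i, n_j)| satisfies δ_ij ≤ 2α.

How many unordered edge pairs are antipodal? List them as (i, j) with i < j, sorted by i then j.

α = atan 0.55 = 28.81°;  2α = 57.62°
n_0 = (+0.1279, -0.9918)
n_1 = (+0.9836, +0.1803)
n_2 = (+0.3836, +0.9235)
n_3 = (-0.6079, +0.7940)
n_4 = (-0.9932, -0.1166)
  (0,1): δ = 86.96°  ·
  (0,2): δ = 29.91°  ✓
  (0,3): δ = 30.09°  ✓
  (0,4): δ = 89.35°  ·
  (1,2): δ = 122.95°  ·
  (1,3): δ = 62.95°  ·
  (1,4): δ = 3.69°  ✓
  (2,3): δ = 120.01°  ·
  (2,4): δ = 60.75°  ·
  (3,4): δ = 120.74°  ·
antipodal pairs: 3

count = 3; pairs: (0,2), (0,3), (1,4)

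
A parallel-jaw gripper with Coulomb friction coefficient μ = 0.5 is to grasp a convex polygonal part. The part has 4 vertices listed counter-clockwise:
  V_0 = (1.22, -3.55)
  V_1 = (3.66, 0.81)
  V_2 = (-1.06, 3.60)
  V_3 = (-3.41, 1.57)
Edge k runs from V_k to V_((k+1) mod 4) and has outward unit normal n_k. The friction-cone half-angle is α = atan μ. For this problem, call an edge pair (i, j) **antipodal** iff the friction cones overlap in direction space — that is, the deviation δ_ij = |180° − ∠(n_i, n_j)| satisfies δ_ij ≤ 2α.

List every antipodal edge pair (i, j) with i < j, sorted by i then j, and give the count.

α = atan 0.5 = 26.57°;  2α = 53.13°
n_0 = (+0.8726, -0.4884)
n_1 = (+0.5089, +0.8609)
n_2 = (-0.6537, +0.7568)
n_3 = (-0.7417, -0.6707)
  (0,1): δ = 91.35°  ·
  (0,2): δ = 19.95°  ✓
  (0,3): δ = 71.36°  ·
  (1,2): δ = 108.59°  ·
  (1,3): δ = 17.29°  ✓
  (2,3): δ = 88.70°  ·
antipodal pairs: 2

count = 2; pairs: (0,2), (1,3)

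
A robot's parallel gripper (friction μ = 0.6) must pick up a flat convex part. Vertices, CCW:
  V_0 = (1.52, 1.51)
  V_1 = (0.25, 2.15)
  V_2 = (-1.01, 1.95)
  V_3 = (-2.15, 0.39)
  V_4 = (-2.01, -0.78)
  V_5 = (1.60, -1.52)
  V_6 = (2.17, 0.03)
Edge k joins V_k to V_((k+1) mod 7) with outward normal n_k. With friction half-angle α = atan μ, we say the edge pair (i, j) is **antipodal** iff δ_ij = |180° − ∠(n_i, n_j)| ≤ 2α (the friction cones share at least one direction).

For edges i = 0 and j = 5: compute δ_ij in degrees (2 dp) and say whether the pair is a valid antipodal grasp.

α = atan 0.6 = 30.96°;  2α = 61.93°
edge 0: e_0 = (-1.27, +0.64);  n_0 = (+0.4500, +0.8930)
edge 5: e_5 = (+0.57, +1.55);  n_5 = (+0.9385, -0.3451)
∠(n_0, n_5) = 83.45°
δ = |180° − 83.45°| = 96.55°
96.55° > 2α = 61.93°  →  invalid

δ = 96.55°, invalid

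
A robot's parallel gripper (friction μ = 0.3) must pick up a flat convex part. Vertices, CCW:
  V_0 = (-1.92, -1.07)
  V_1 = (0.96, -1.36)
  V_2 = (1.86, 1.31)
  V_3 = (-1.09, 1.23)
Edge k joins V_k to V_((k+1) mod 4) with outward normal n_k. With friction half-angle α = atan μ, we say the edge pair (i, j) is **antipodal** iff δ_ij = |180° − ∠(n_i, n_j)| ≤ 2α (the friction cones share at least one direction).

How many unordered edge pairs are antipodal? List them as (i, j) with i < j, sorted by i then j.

count = 2; pairs: (0,2), (1,3)

α = atan 0.3 = 16.70°;  2α = 33.40°
n_0 = (-0.1002, -0.9950)
n_1 = (+0.9476, -0.3194)
n_2 = (-0.0271, +0.9996)
n_3 = (-0.9406, +0.3394)
  (0,1): δ = 102.88°  ·
  (0,2): δ = 7.30°  ✓
  (0,3): δ = 75.91°  ·
  (1,2): δ = 69.82°  ·
  (1,3): δ = 1.22°  ✓
  (2,3): δ = 111.40°  ·
antipodal pairs: 2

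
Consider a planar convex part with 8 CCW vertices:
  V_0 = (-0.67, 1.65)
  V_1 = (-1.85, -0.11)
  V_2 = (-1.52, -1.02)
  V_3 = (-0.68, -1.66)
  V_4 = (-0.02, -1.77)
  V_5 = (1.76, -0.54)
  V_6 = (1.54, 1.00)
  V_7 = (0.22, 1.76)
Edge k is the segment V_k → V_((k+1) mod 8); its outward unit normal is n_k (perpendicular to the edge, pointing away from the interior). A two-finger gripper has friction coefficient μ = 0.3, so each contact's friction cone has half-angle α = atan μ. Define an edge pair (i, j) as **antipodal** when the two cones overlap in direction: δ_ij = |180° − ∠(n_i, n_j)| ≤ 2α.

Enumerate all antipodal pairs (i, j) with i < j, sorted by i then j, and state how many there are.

α = atan 0.3 = 16.70°;  2α = 33.40°
n_0 = (-0.8306, +0.5569)
n_1 = (-0.9401, -0.3409)
n_2 = (-0.6060, -0.7954)
n_3 = (-0.1644, -0.9864)
n_4 = (+0.5685, -0.8227)
n_5 = (+0.9899, +0.1414)
n_6 = (+0.4990, +0.8666)
n_7 = (-0.1227, +0.9924)
  (0,1): δ = 126.23°  ·
  (0,2): δ = 93.46°  ·
  (0,3): δ = 65.62°  ·
  (0,4): δ = 21.52°  ✓
  (0,5): δ = 41.97°  ·
  (0,6): δ = 93.91°  ·
  (0,7): δ = 130.89°  ·
  (1,2): δ = 147.24°  ·
  (1,3): δ = 119.39°  ·
  (1,4): δ = 75.29°  ·
  (1,5): δ = 11.80°  ✓
  (1,6): δ = 40.14°  ·
  (1,7): δ = 77.11°  ·
  (2,3): δ = 152.16°  ·
  (2,4): δ = 108.05°  ·
  (2,5): δ = 44.57°  ·
  (2,6): δ = 7.37°  ✓
  (2,7): δ = 44.35°  ·
  (3,4): δ = 135.89°  ·
  (3,5): δ = 72.41°  ·
  (3,6): δ = 20.47°  ✓
  (3,7): δ = 16.51°  ✓
  (4,5): δ = 116.51°  ·
  (4,6): δ = 64.58°  ·
  (4,7): δ = 27.60°  ✓
  (5,6): δ = 128.06°  ·
  (5,7): δ = 91.08°  ·
  (6,7): δ = 143.02°  ·
antipodal pairs: 6

count = 6; pairs: (0,4), (1,5), (2,6), (3,6), (3,7), (4,7)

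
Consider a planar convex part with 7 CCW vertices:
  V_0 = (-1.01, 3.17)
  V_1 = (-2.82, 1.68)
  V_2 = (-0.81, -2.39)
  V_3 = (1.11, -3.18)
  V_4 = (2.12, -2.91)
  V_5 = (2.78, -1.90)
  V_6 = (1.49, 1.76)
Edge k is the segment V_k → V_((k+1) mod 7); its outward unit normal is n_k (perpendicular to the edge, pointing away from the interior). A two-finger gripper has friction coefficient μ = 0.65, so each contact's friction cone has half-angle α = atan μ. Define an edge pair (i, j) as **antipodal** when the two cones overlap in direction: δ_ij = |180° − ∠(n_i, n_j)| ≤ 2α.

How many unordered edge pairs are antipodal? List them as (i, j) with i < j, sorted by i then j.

α = atan 0.65 = 33.02°;  2α = 66.05°
n_0 = (-0.6356, +0.7721)
n_1 = (-0.8966, -0.4428)
n_2 = (-0.3805, -0.9248)
n_3 = (+0.2583, -0.9661)
n_4 = (+0.8371, -0.5470)
n_5 = (+0.9431, +0.3324)
n_6 = (+0.4913, +0.8710)
  (0,1): δ = 103.18°  ·
  (0,2): δ = 61.83°  ✓
  (0,3): δ = 24.49°  ✓
  (0,4): δ = 17.38°  ✓
  (0,5): δ = 69.95°  ·
  (0,6): δ = 111.12°  ·
  (1,2): δ = 138.65°  ·
  (1,3): δ = 101.32°  ·
  (1,4): δ = 59.45°  ✓
  (1,5): δ = 6.87°  ✓
  (1,6): δ = 34.29°  ✓
  (2,3): δ = 142.67°  ·
  (2,4): δ = 100.80°  ·
  (2,5): δ = 48.22°  ✓
  (2,6): δ = 7.06°  ✓
  (3,4): δ = 138.13°  ·
  (3,5): δ = 85.55°  ·
  (3,6): δ = 44.39°  ✓
  (4,5): δ = 127.42°  ·
  (4,6): δ = 86.26°  ·
  (5,6): δ = 138.84°  ·
antipodal pairs: 9

count = 9; pairs: (0,2), (0,3), (0,4), (1,4), (1,5), (1,6), (2,5), (2,6), (3,6)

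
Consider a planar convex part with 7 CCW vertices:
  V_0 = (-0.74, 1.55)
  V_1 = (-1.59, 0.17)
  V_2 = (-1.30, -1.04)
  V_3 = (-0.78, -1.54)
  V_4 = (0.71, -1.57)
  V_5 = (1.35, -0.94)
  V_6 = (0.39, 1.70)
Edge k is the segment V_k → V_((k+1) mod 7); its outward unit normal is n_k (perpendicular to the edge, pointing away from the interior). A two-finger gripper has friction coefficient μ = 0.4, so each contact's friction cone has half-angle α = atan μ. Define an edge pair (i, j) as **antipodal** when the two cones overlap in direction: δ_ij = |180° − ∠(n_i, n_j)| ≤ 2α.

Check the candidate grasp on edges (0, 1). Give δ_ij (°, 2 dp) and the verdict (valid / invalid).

α = atan 0.4 = 21.80°;  2α = 43.60°
edge 0: e_0 = (-0.85, -1.38);  n_0 = (-0.8514, +0.5244)
edge 1: e_1 = (+0.29, -1.21);  n_1 = (-0.9725, -0.2331)
∠(n_0, n_1) = 45.11°
δ = |180° − 45.11°| = 134.89°
134.89° > 2α = 43.60°  →  invalid

δ = 134.89°, invalid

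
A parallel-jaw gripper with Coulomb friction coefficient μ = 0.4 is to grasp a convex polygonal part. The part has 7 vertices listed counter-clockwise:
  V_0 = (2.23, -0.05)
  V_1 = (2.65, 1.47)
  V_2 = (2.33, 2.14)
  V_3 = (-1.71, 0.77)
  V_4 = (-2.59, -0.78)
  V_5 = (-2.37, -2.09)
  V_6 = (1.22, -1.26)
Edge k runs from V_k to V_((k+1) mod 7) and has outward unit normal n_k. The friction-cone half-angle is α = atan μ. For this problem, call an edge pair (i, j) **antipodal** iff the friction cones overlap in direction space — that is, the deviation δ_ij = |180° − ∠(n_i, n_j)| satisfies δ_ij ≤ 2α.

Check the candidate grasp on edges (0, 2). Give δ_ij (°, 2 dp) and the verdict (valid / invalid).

α = atan 0.4 = 21.80°;  2α = 43.60°
edge 0: e_0 = (+0.42, +1.52);  n_0 = (+0.9639, -0.2663)
edge 2: e_2 = (-4.04, -1.37);  n_2 = (-0.3211, +0.9470)
∠(n_0, n_2) = 124.18°
δ = |180° − 124.18°| = 55.82°
55.82° > 2α = 43.60°  →  invalid

δ = 55.82°, invalid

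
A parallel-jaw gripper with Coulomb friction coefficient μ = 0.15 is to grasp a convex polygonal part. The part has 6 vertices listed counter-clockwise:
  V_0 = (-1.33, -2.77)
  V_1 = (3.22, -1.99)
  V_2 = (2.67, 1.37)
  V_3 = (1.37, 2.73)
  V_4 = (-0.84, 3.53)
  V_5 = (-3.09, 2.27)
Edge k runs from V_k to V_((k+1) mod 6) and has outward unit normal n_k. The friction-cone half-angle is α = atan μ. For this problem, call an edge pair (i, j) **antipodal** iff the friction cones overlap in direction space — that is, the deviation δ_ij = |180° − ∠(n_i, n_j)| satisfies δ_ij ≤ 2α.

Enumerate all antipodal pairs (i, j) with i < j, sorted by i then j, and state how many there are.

count = 1; pairs: (1,5)

α = atan 0.15 = 8.53°;  2α = 17.06°
n_0 = (+0.1690, -0.9856)
n_1 = (+0.9869, +0.1615)
n_2 = (+0.7229, +0.6910)
n_3 = (+0.3404, +0.9403)
n_4 = (-0.4886, +0.8725)
n_5 = (-0.9441, -0.3297)
  (0,1): δ = 90.43°  ·
  (0,2): δ = 56.02°  ·
  (0,3): δ = 29.63°  ·
  (0,4): δ = 19.52°  ·
  (0,5): δ = 99.52°  ·
  (1,2): δ = 145.59°  ·
  (1,3): δ = 119.20°  ·
  (1,4): δ = 70.05°  ·
  (1,5): δ = 9.95°  ✓
  (2,3): δ = 153.61°  ·
  (2,4): δ = 104.46°  ·
  (2,5): δ = 24.46°  ·
  (3,4): δ = 130.85°  ·
  (3,5): δ = 50.85°  ·
  (4,5): δ = 100.00°  ·
antipodal pairs: 1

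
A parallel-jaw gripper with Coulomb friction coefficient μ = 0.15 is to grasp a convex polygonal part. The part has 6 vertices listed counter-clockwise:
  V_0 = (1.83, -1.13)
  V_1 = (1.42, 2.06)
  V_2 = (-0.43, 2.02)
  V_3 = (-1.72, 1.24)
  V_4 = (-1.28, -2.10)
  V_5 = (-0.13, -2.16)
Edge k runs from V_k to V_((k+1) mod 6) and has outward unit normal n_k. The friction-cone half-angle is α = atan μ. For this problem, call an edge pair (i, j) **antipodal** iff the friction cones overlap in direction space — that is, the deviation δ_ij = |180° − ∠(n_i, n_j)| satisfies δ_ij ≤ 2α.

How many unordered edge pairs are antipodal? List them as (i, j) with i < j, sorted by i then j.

α = atan 0.15 = 8.53°;  2α = 17.06°
n_0 = (+0.9918, +0.1275)
n_1 = (-0.0216, +0.9998)
n_2 = (-0.5174, +0.8557)
n_3 = (-0.9914, -0.1306)
n_4 = (-0.0521, -0.9986)
n_5 = (+0.4652, -0.8852)
  (0,1): δ = 96.09°  ·
  (0,2): δ = 66.16°  ·
  (0,3): δ = 0.18°  ✓
  (0,4): δ = 79.69°  ·
  (0,5): δ = 110.40°  ·
  (1,2): δ = 150.08°  ·
  (1,3): δ = 83.73°  ·
  (1,4): δ = 4.23°  ✓
  (1,5): δ = 26.48°  ·
  (2,3): δ = 113.65°  ·
  (2,4): δ = 34.15°  ·
  (2,5): δ = 3.44°  ✓
  (3,4): δ = 100.49°  ·
  (3,5): δ = 69.78°  ·
  (4,5): δ = 149.29°  ·
antipodal pairs: 3

count = 3; pairs: (0,3), (1,4), (2,5)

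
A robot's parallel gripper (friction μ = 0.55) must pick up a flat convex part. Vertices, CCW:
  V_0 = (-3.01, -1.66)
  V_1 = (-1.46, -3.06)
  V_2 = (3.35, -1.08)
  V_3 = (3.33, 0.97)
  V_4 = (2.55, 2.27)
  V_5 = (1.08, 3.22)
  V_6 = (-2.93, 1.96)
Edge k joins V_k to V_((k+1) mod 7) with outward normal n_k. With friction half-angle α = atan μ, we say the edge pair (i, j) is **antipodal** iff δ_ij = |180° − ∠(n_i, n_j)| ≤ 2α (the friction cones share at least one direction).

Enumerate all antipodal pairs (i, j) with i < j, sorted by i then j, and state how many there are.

count = 7; pairs: (0,2), (0,3), (0,4), (1,4), (1,5), (2,6), (3,6)

α = atan 0.55 = 28.81°;  2α = 57.62°
n_0 = (-0.6703, -0.7421)
n_1 = (+0.3807, -0.9247)
n_2 = (+1.0000, +0.0098)
n_3 = (+0.8575, +0.5145)
n_4 = (+0.5428, +0.8399)
n_5 = (-0.2998, +0.9540)
n_6 = (-0.9998, +0.0221)
  (0,1): δ = 115.54°  ·
  (0,2): δ = 47.35°  ✓
  (0,3): δ = 16.95°  ✓
  (0,4): δ = 9.22°  ✓
  (0,5): δ = 59.53°  ·
  (0,6): δ = 130.82°  ·
  (1,2): δ = 111.82°  ·
  (1,3): δ = 81.41°  ·
  (1,4): δ = 55.25°  ✓
  (1,5): δ = 4.93°  ✓
  (1,6): δ = 66.36°  ·
  (2,3): δ = 149.60°  ·
  (2,4): δ = 123.43°  ·
  (2,5): δ = 73.12°  ·
  (2,6): δ = 1.82°  ✓
  (3,4): δ = 153.84°  ·
  (3,5): δ = 103.52°  ·
  (3,6): δ = 32.23°  ✓
  (4,5): δ = 129.68°  ·
  (4,6): δ = 58.39°  ·
  (5,6): δ = 108.71°  ·
antipodal pairs: 7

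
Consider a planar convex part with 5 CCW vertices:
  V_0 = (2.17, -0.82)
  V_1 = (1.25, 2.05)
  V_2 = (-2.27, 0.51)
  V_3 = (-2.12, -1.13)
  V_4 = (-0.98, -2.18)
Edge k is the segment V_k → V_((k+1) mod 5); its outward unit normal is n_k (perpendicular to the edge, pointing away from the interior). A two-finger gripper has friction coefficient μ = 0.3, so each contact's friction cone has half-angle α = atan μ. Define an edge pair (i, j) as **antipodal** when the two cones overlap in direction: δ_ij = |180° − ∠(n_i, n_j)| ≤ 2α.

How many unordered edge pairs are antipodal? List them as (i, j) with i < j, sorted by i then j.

count = 3; pairs: (0,2), (0,3), (1,4)

α = atan 0.3 = 16.70°;  2α = 33.40°
n_0 = (+0.9523, +0.3053)
n_1 = (-0.4008, +0.9162)
n_2 = (-0.9958, -0.0911)
n_3 = (-0.6775, -0.7355)
n_4 = (+0.3964, -0.9181)
  (0,1): δ = 84.14°  ·
  (0,2): δ = 12.55°  ✓
  (0,3): δ = 29.58°  ✓
  (0,4): δ = 95.58°  ·
  (1,2): δ = 108.40°  ·
  (1,3): δ = 66.28°  ·
  (1,4): δ = 0.28°  ✓
  (2,3): δ = 137.87°  ·
  (2,4): δ = 71.87°  ·
  (3,4): δ = 114.00°  ·
antipodal pairs: 3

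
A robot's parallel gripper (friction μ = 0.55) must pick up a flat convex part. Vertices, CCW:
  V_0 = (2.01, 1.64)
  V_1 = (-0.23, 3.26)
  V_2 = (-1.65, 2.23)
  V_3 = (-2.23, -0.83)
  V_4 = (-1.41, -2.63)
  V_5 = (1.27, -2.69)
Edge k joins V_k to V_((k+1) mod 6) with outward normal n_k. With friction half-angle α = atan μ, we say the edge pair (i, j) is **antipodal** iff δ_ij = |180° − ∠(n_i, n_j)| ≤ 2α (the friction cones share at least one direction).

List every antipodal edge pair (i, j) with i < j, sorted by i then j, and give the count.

α = atan 0.55 = 28.81°;  2α = 57.62°
n_0 = (+0.5860, +0.8103)
n_1 = (-0.5872, +0.8095)
n_2 = (-0.9825, +0.1862)
n_3 = (-0.9100, -0.4146)
n_4 = (-0.0224, -0.9997)
n_5 = (+0.9857, -0.1685)
  (0,1): δ = 108.17°  ·
  (0,2): δ = 64.86°  ·
  (0,3): δ = 29.63°  ✓
  (0,4): δ = 34.59°  ✓
  (0,5): δ = 116.18°  ·
  (1,2): δ = 136.69°  ·
  (1,3): δ = 101.46°  ·
  (1,4): δ = 37.24°  ✓
  (1,5): δ = 44.35°  ✓
  (2,3): δ = 144.78°  ·
  (2,4): δ = 80.55°  ·
  (2,5): δ = 1.03°  ✓
  (3,4): δ = 115.77°  ·
  (3,5): δ = 34.19°  ✓
  (4,5): δ = 98.42°  ·
antipodal pairs: 6

count = 6; pairs: (0,3), (0,4), (1,4), (1,5), (2,5), (3,5)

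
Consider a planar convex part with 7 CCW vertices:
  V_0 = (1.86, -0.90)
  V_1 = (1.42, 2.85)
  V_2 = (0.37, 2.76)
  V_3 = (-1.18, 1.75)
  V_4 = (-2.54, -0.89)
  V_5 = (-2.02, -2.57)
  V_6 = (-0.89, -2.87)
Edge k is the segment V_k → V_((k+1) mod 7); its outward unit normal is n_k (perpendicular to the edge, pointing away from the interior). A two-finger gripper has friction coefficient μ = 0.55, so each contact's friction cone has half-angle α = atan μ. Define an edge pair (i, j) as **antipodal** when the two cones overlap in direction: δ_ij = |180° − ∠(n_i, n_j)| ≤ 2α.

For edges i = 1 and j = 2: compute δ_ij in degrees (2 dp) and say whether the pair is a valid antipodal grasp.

δ = 151.81°, invalid

α = atan 0.55 = 28.81°;  2α = 57.62°
edge 1: e_1 = (-1.05, -0.09);  n_1 = (-0.0854, +0.9963)
edge 2: e_2 = (-1.55, -1.01);  n_2 = (-0.5459, +0.8378)
∠(n_1, n_2) = 28.19°
δ = |180° − 28.19°| = 151.81°
151.81° > 2α = 57.62°  →  invalid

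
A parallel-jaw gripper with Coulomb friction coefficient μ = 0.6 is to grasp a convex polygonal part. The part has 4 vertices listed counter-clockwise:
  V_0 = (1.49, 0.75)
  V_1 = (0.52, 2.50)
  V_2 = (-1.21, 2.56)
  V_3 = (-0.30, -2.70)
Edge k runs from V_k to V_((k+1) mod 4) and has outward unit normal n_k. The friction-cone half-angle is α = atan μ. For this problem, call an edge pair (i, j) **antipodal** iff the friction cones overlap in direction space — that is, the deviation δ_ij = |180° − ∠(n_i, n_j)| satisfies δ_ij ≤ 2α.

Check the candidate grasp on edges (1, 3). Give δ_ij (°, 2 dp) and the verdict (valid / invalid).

α = atan 0.6 = 30.96°;  2α = 61.93°
edge 1: e_1 = (-1.73, +0.06);  n_1 = (+0.0347, +0.9994)
edge 3: e_3 = (+1.79, +3.45);  n_3 = (+0.8876, -0.4605)
∠(n_1, n_3) = 115.44°
δ = |180° − 115.44°| = 64.56°
64.56° > 2α = 61.93°  →  invalid

δ = 64.56°, invalid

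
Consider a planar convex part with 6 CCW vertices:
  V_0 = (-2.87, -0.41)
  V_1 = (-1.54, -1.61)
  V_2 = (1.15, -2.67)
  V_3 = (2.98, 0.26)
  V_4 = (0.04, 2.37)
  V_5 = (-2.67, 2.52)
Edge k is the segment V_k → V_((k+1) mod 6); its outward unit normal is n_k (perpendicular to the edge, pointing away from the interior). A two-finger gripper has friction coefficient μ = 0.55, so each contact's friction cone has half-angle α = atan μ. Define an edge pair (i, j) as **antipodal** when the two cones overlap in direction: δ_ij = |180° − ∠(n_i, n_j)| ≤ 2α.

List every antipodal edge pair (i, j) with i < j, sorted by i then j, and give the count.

α = atan 0.55 = 28.81°;  2α = 57.62°
n_0 = (-0.6699, -0.7425)
n_1 = (-0.3666, -0.9304)
n_2 = (+0.8482, -0.5297)
n_3 = (+0.5831, +0.8124)
n_4 = (+0.0553, +0.9985)
n_5 = (-0.9977, +0.0681)
  (0,1): δ = 159.45°  ·
  (0,2): δ = 79.93°  ·
  (0,3): δ = 6.39°  ✓
  (0,4): δ = 38.89°  ✓
  (0,5): δ = 128.15°  ·
  (1,2): δ = 100.48°  ·
  (1,3): δ = 14.16°  ✓
  (1,4): δ = 18.34°  ✓
  (1,5): δ = 107.60°  ·
  (2,3): δ = 93.68°  ·
  (2,4): δ = 61.18°  ·
  (2,5): δ = 28.08°  ✓
  (3,4): δ = 147.50°  ·
  (3,5): δ = 58.24°  ·
  (4,5): δ = 90.74°  ·
antipodal pairs: 5

count = 5; pairs: (0,3), (0,4), (1,3), (1,4), (2,5)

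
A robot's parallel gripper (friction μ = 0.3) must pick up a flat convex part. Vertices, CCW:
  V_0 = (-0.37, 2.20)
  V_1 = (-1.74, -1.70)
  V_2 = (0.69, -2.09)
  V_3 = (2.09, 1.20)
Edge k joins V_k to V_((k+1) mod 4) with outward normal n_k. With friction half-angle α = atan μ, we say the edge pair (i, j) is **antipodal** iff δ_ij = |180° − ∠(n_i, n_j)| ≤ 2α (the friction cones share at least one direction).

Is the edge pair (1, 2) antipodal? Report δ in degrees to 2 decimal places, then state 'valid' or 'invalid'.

δ = 103.93°, invalid

α = atan 0.3 = 16.70°;  2α = 33.40°
edge 1: e_1 = (+2.43, -0.39);  n_1 = (-0.1585, -0.9874)
edge 2: e_2 = (+1.40, +3.29);  n_2 = (+0.9202, -0.3916)
∠(n_1, n_2) = 76.07°
δ = |180° − 76.07°| = 103.93°
103.93° > 2α = 33.40°  →  invalid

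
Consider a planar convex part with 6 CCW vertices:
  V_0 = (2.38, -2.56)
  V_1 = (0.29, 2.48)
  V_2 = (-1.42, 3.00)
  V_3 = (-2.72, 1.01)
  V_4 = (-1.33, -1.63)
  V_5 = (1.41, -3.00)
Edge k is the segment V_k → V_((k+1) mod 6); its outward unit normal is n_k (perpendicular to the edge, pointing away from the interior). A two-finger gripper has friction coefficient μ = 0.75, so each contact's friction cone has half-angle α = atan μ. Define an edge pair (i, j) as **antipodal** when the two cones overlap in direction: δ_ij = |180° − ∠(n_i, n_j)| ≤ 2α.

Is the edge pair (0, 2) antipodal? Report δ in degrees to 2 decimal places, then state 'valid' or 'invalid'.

δ = 55.68°, valid

α = atan 0.75 = 36.87°;  2α = 73.74°
edge 0: e_0 = (-2.09, +5.04);  n_0 = (+0.9237, +0.3831)
edge 2: e_2 = (-1.30, -1.99);  n_2 = (-0.8372, +0.5469)
∠(n_0, n_2) = 124.32°
δ = |180° − 124.32°| = 55.68°
55.68° ≤ 2α = 73.74°  →  valid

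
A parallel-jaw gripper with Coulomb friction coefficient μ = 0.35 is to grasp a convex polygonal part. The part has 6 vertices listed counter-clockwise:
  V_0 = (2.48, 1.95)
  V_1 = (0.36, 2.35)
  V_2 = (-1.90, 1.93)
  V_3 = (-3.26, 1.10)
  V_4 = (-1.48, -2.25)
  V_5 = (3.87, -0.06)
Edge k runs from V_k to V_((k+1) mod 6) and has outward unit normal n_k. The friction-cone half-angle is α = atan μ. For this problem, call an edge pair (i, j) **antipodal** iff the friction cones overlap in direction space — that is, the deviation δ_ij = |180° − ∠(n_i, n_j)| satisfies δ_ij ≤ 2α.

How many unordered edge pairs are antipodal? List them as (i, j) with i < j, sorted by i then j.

α = atan 0.35 = 19.29°;  2α = 38.58°
n_0 = (+0.1854, +0.9827)
n_1 = (-0.1827, +0.9832)
n_2 = (-0.5209, +0.8536)
n_3 = (-0.8831, -0.4692)
n_4 = (+0.3788, -0.9255)
n_5 = (+0.8225, +0.5688)
  (0,1): δ = 158.79°  ·
  (0,2): δ = 137.92°  ·
  (0,3): δ = 51.33°  ·
  (0,4): δ = 32.95°  ✓
  (0,5): δ = 135.35°  ·
  (1,2): δ = 159.13°  ·
  (1,3): δ = 72.54°  ·
  (1,4): δ = 11.73°  ✓
  (1,5): δ = 114.14°  ·
  (2,3): δ = 93.41°  ·
  (2,4): δ = 9.13°  ✓
  (2,5): δ = 93.27°  ·
  (3,4): δ = 95.72°  ·
  (3,5): δ = 6.68°  ✓
  (4,5): δ = 77.60°  ·
antipodal pairs: 4

count = 4; pairs: (0,4), (1,4), (2,4), (3,5)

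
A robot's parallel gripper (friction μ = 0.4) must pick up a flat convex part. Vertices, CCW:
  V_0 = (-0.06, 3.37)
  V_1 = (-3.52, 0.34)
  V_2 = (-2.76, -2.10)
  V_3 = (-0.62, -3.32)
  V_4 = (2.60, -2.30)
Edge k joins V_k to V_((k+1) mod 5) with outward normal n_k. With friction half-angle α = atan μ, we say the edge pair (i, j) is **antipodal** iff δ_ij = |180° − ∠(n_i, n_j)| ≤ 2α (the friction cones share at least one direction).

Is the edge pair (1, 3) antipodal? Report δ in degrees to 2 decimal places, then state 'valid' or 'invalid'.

α = atan 0.4 = 21.80°;  2α = 43.60°
edge 1: e_1 = (+0.76, -2.44);  n_1 = (-0.9548, -0.2974)
edge 3: e_3 = (+3.22, +1.02);  n_3 = (+0.3020, -0.9533)
∠(n_1, n_3) = 90.28°
δ = |180° − 90.28°| = 89.72°
89.72° > 2α = 43.60°  →  invalid

δ = 89.72°, invalid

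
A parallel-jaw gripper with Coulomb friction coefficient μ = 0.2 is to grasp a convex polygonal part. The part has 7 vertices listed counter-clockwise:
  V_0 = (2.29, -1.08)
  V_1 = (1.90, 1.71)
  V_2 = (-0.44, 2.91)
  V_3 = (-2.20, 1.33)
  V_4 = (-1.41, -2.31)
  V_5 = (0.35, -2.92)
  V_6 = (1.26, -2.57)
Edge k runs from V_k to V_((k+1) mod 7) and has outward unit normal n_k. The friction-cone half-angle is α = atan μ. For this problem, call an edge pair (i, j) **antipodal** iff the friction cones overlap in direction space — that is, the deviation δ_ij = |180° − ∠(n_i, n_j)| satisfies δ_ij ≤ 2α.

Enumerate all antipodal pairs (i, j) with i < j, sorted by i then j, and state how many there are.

count = 4; pairs: (0,3), (1,4), (2,5), (2,6)

α = atan 0.2 = 11.31°;  2α = 22.62°
n_0 = (+0.9904, +0.1384)
n_1 = (+0.4563, +0.8898)
n_2 = (-0.6680, +0.7441)
n_3 = (-0.9772, -0.2121)
n_4 = (-0.3275, -0.9449)
n_5 = (+0.3590, -0.9333)
n_6 = (+0.8226, -0.5686)
  (0,1): δ = 125.11°  ·
  (0,2): δ = 56.04°  ·
  (0,3): δ = 4.29°  ✓
  (0,4): δ = 62.93°  ·
  (0,5): δ = 103.08°  ·
  (0,6): δ = 137.39°  ·
  (1,2): δ = 110.94°  ·
  (1,3): δ = 50.61°  ·
  (1,4): δ = 8.03°  ✓
  (1,5): δ = 48.19°  ·
  (1,6): δ = 82.49°  ·
  (2,3): δ = 119.67°  ·
  (2,4): δ = 61.03°  ·
  (2,5): δ = 20.88°  ✓
  (2,6): δ = 13.43°  ✓
  (3,4): δ = 121.36°  ·
  (3,5): δ = 81.21°  ·
  (3,6): δ = 46.90°  ·
  (4,5): δ = 139.85°  ·
  (4,6): δ = 105.54°  ·
  (5,6): δ = 145.69°  ·
antipodal pairs: 4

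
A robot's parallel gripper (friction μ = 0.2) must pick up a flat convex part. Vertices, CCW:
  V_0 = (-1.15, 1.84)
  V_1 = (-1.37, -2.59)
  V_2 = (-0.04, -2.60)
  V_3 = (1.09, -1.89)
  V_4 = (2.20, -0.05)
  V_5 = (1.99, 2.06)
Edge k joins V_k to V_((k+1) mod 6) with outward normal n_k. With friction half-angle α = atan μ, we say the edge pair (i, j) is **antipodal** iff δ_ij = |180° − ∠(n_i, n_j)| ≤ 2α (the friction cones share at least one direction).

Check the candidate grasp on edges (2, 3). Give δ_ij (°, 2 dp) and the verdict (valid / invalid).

δ = 153.24°, invalid

α = atan 0.2 = 11.31°;  2α = 22.62°
edge 2: e_2 = (+1.13, +0.71);  n_2 = (+0.5320, -0.8467)
edge 3: e_3 = (+1.11, +1.84);  n_3 = (+0.8563, -0.5165)
∠(n_2, n_3) = 26.76°
δ = |180° − 26.76°| = 153.24°
153.24° > 2α = 22.62°  →  invalid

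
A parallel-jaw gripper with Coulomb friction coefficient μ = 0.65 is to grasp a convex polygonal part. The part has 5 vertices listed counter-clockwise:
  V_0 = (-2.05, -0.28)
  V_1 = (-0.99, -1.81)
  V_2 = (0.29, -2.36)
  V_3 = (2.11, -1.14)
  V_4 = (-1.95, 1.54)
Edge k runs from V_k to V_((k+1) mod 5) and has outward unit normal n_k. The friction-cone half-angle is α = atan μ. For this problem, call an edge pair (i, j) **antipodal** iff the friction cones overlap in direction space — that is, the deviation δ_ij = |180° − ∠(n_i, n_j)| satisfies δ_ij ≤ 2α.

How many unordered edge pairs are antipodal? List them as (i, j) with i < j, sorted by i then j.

count = 4; pairs: (0,3), (1,3), (2,4), (3,4)

α = atan 0.65 = 33.02°;  2α = 66.05°
n_0 = (-0.8220, -0.5695)
n_1 = (-0.3948, -0.9188)
n_2 = (+0.5568, -0.8306)
n_3 = (+0.5509, +0.8346)
n_4 = (-0.9985, +0.0549)
  (0,1): δ = 147.97°  ·
  (0,2): δ = 90.88°  ·
  (0,3): δ = 21.86°  ✓
  (0,4): δ = 142.14°  ·
  (1,2): δ = 122.91°  ·
  (1,3): δ = 10.18°  ✓
  (1,4): δ = 110.11°  ·
  (2,3): δ = 67.26°  ·
  (2,4): δ = 53.02°  ✓
  (3,4): δ = 59.72°  ✓
antipodal pairs: 4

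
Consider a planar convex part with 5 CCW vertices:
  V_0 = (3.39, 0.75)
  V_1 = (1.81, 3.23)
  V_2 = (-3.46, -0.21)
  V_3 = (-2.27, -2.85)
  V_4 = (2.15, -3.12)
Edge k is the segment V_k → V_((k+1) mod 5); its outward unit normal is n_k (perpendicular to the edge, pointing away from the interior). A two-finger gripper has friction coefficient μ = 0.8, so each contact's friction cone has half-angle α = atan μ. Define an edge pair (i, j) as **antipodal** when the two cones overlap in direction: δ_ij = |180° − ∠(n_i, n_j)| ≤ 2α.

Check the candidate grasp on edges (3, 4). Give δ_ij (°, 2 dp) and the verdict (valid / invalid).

δ = 104.27°, invalid

α = atan 0.8 = 38.66°;  2α = 77.32°
edge 3: e_3 = (+4.42, -0.27);  n_3 = (-0.0610, -0.9981)
edge 4: e_4 = (+1.24, +3.87);  n_4 = (+0.9523, -0.3051)
∠(n_3, n_4) = 75.73°
δ = |180° − 75.73°| = 104.27°
104.27° > 2α = 77.32°  →  invalid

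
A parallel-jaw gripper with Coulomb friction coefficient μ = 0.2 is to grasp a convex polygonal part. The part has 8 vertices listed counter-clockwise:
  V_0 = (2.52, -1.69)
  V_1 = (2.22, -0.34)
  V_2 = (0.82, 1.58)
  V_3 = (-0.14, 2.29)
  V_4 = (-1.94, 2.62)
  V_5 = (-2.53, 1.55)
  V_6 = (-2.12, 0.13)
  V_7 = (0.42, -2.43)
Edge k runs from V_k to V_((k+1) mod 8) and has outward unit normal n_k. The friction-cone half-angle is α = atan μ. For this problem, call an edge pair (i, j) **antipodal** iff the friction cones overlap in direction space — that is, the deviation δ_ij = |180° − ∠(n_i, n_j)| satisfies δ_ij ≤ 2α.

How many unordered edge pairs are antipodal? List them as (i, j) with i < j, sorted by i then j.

α = atan 0.2 = 11.31°;  2α = 22.62°
n_0 = (+0.9762, +0.2169)
n_1 = (+0.8080, +0.5892)
n_2 = (+0.5946, +0.8040)
n_3 = (+0.1803, +0.9836)
n_4 = (-0.8757, +0.4829)
n_5 = (-0.9608, -0.2774)
n_6 = (-0.7099, -0.7043)
n_7 = (+0.3324, -0.9432)
  (0,1): δ = 156.43°  ·
  (0,2): δ = 139.01°  ·
  (0,3): δ = 112.92°  ·
  (0,4): δ = 41.40°  ·
  (0,5): δ = 3.58°  ✓
  (0,6): δ = 32.25°  ·
  (0,7): δ = 96.88°  ·
  (1,2): δ = 162.58°  ·
  (1,3): δ = 136.49°  ·
  (1,4): δ = 64.97°  ·
  (1,5): δ = 19.99°  ✓
  (1,6): δ = 8.68°  ✓
  (1,7): δ = 73.31°  ·
  (2,3): δ = 153.90°  ·
  (2,4): δ = 82.39°  ·
  (2,5): δ = 37.41°  ·
  (2,6): δ = 8.74°  ✓
  (2,7): δ = 55.90°  ·
  (3,4): δ = 108.48°  ·
  (3,5): δ = 63.51°  ·
  (3,6): δ = 34.84°  ·
  (3,7): δ = 29.80°  ·
  (4,5): δ = 135.02°  ·
  (4,6): δ = 106.35°  ·
  (4,7): δ = 41.72°  ·
  (5,6): δ = 151.33°  ·
  (5,7): δ = 86.69°  ·
  (6,7): δ = 115.36°  ·
antipodal pairs: 4

count = 4; pairs: (0,5), (1,5), (1,6), (2,6)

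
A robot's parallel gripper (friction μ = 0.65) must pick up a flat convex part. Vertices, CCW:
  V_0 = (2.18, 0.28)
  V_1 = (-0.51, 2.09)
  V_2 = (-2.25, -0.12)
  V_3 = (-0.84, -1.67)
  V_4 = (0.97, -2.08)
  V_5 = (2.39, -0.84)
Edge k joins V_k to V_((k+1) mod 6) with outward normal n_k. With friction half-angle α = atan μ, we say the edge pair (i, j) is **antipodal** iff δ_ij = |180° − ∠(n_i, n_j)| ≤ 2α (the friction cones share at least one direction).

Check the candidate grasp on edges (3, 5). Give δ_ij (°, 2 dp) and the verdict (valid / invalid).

δ = 66.62°, invalid

α = atan 0.65 = 33.02°;  2α = 66.05°
edge 3: e_3 = (+1.81, -0.41);  n_3 = (-0.2209, -0.9753)
edge 5: e_5 = (-0.21, +1.12);  n_5 = (+0.9829, +0.1843)
∠(n_3, n_5) = 113.38°
δ = |180° − 113.38°| = 66.62°
66.62° > 2α = 66.05°  →  invalid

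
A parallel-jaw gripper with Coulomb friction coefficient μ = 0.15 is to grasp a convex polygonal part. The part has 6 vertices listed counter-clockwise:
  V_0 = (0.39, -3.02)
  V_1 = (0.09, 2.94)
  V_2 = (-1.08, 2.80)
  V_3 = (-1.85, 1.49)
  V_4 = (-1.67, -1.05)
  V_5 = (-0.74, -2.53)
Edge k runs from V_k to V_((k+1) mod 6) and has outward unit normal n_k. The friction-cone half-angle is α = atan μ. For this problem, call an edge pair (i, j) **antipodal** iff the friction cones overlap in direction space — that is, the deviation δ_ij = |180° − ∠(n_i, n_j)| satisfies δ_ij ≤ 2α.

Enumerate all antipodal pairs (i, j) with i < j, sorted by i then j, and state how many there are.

count = 1; pairs: (0,3)

α = atan 0.15 = 8.53°;  2α = 17.06°
n_0 = (+0.9987, +0.0503)
n_1 = (-0.1188, +0.9929)
n_2 = (-0.8621, +0.5067)
n_3 = (-0.9975, -0.0707)
n_4 = (-0.8467, -0.5321)
n_5 = (-0.3978, -0.9175)
  (0,1): δ = 86.06°  ·
  (0,2): δ = 33.33°  ·
  (0,3): δ = 1.17°  ✓
  (0,4): δ = 29.26°  ·
  (0,5): δ = 63.68°  ·
  (1,2): δ = 127.27°  ·
  (1,3): δ = 92.77°  ·
  (1,4): δ = 64.68°  ·
  (1,5): δ = 30.27°  ·
  (2,3): δ = 145.50°  ·
  (2,4): δ = 117.41°  ·
  (2,5): δ = 83.00°  ·
  (3,4): δ = 151.91°  ·
  (3,5): δ = 117.50°  ·
  (4,5): δ = 145.59°  ·
antipodal pairs: 1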